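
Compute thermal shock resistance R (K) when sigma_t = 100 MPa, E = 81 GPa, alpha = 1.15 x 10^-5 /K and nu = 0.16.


Thermal shock resistance: R = sigma * (1 - nu) / (E * alpha)
  Numerator = 100 * (1 - 0.16) = 84.0
  Denominator = 81 * 1000 * (1.15 x 10^-5) = 0.9315
  R = 84.0 / 0.9315 = 90.2 K

90.2 K


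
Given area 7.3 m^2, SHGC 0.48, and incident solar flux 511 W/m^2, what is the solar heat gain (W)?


Solar heat gain: Q = Area * SHGC * Irradiance
  Q = 7.3 * 0.48 * 511 = 1790.5 W

1790.5 W


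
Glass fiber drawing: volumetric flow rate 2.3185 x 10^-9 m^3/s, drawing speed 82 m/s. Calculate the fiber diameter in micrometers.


Cross-sectional area from continuity:
  A = Q / v = 2.3185 x 10^-9 / 82 = 2.827439 x 10^-11 m^2
Diameter from circular cross-section:
  d = sqrt(4A / pi) * 10^6 (m -> um)
  d = sqrt(4 * 2.827439 x 10^-11 / pi) * 10^6 = 6.0 um

6.0 um


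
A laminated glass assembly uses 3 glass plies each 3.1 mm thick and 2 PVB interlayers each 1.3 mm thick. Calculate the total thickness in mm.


Total thickness = glass contribution + PVB contribution
  Glass: 3 * 3.1 = 9.3 mm
  PVB: 2 * 1.3 = 2.6 mm
  Total = 9.3 + 2.6 = 11.9 mm

11.9 mm


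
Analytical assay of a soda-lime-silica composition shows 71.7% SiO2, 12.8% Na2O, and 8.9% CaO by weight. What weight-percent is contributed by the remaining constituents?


Sum the three major oxides:
  SiO2 + Na2O + CaO = 71.7 + 12.8 + 8.9 = 93.4%
Subtract from 100%:
  Others = 100 - 93.4 = 6.6%

6.6%


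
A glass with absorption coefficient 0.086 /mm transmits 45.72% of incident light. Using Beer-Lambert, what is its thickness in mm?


Rearrange T = exp(-alpha * thickness):
  thickness = -ln(T) / alpha
  T = 45.72/100 = 0.4572
  ln(T) = -0.78263
  -ln(T) = 0.78263
  thickness = 0.78263 / 0.086 = 9.1 mm

9.1 mm


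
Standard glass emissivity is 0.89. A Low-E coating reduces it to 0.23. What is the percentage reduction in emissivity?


Percentage reduction = (1 - coated/uncoated) * 100
  Ratio = 0.23 / 0.89 = 0.2584
  Reduction = (1 - 0.2584) * 100 = 74.2%

74.2%


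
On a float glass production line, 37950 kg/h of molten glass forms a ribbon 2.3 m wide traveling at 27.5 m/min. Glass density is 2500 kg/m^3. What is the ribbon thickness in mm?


Ribbon cross-section from mass balance:
  Volume rate = throughput / density = 37950 / 2500 = 15.18 m^3/h
  thickness = volume rate / (speed * 60 * width), i.e.
  thickness = throughput / (60 * speed * width * density) * 1000
  thickness = 37950 / (60 * 27.5 * 2.3 * 2500) * 1000 = 4.0 mm

4.0 mm


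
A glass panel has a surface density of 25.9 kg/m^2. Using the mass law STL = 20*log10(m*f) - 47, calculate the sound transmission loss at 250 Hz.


Mass law: STL = 20 * log10(m * f) - 47
  m * f = 25.9 * 250 = 6475
  log10(6475) = 3.81124
  STL = 20 * 3.81124 - 47 = 76.2248 - 47 = 29.2 dB

29.2 dB


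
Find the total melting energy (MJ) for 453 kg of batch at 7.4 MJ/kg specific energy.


Total energy = mass * specific energy
  E = 453 * 7.4 = 3352.2 MJ

3352.2 MJ


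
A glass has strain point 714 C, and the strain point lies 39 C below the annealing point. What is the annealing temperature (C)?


T_anneal = T_strain + gap:
  T_anneal = 714 + 39 = 753 C

753 C


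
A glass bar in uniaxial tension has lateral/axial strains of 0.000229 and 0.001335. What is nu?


Poisson's ratio: nu = lateral strain / axial strain
  nu = 0.000229 / 0.001335 = 0.1715

0.1715


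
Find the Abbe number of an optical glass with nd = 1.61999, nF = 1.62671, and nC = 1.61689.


Abbe number formula: Vd = (nd - 1) / (nF - nC)
  nd - 1 = 1.61999 - 1 = 0.61999
  nF - nC = 1.62671 - 1.61689 = 0.00982
  Vd = 0.61999 / 0.00982 = 63.14

63.14


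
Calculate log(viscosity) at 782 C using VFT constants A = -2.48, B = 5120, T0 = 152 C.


VFT equation: log(eta) = A + B / (T - T0)
  T - T0 = 782 - 152 = 630
  B / (T - T0) = 5120 / 630 = 8.127
  log(eta) = -2.48 + 8.127 = 5.647

5.647


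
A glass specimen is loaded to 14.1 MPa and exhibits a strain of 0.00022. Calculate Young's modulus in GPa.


Young's modulus: E = stress / strain
  E = 14.1 MPa / 0.00022 = 64090.91 MPa
Convert to GPa: 64090.91 / 1000 = 64.09 GPa

64.09 GPa


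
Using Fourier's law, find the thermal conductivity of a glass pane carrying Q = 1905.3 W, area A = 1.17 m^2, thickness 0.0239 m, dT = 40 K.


Fourier's law rearranged: k = Q * t / (A * dT)
  Numerator = 1905.3 * 0.0239 = 45.53667
  Denominator = 1.17 * 40 = 46.8
  k = 45.53667 / 46.8 = 0.973 W/mK

0.973 W/mK


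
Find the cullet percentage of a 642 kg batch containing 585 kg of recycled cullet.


Cullet ratio = (cullet mass / total batch mass) * 100
  Ratio = 585 / 642 * 100 = 91.12%

91.12%


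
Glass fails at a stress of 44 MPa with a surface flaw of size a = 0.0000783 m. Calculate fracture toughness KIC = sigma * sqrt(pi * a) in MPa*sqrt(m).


Fracture toughness: KIC = sigma * sqrt(pi * a)
  pi * a = pi * 0.0000783 = 0.000245987
  sqrt(pi * a) = 0.015684
  KIC = 44 * 0.015684 = 0.69 MPa*sqrt(m)

0.69 MPa*sqrt(m)


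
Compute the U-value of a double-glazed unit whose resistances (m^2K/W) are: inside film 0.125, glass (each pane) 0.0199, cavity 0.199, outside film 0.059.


Total thermal resistance (series):
  R_total = R_in + R_glass + R_air + R_glass + R_out
  R_total = 0.125 + 0.0199 + 0.199 + 0.0199 + 0.059 = 0.4228 m^2K/W
U-value = 1 / R_total = 1 / 0.4228 = 2.365 W/m^2K

2.365 W/m^2K


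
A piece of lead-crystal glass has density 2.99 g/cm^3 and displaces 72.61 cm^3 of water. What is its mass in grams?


Rearrange rho = m / V:
  m = rho * V
  m = 2.99 * 72.61 = 217.104 g

217.104 g


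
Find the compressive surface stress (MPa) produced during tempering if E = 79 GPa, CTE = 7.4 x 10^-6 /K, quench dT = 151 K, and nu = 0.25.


Tempering stress: sigma = E * alpha * dT / (1 - nu)
  E (MPa) = 79 * 1000 = 79000
  Numerator = 79000 * (7.4 x 10^-6) * 151 = 88.2746
  Denominator = 1 - 0.25 = 0.75
  sigma = 88.2746 / 0.75 = 117.7 MPa

117.7 MPa


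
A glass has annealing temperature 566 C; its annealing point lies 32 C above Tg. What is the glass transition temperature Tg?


Rearrange T_anneal = Tg + offset for Tg:
  Tg = T_anneal - offset = 566 - 32 = 534 C

534 C


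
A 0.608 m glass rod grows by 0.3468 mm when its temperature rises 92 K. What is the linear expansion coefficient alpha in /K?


Rearrange dL = alpha * L0 * dT for alpha:
  alpha = dL / (L0 * dT)
  alpha = (0.3468 / 1000) / (0.608 * 92) = 0.0000062 /K = 6.2 x 10^-6 /K

6.2 x 10^-6 /K


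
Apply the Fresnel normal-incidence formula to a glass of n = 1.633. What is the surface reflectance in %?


Fresnel reflectance at normal incidence:
  R = ((n - 1)/(n + 1))^2
  (n - 1)/(n + 1) = (1.633 - 1)/(1.633 + 1) = 0.24041
  R = 0.24041^2 = 0.057797
  R(%) = 0.057797 * 100 = 5.78%

5.78%


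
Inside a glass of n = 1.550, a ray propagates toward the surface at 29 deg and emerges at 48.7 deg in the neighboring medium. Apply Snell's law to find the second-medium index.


Apply Snell's law: n1 * sin(theta1) = n2 * sin(theta2)
  n2 = n1 * sin(theta1) / sin(theta2)
  sin(29) = 0.48481
  sin(48.7) = 0.751264
  n2 = 1.550 * 0.48481 / 0.751264 = 1.0003

1.0003


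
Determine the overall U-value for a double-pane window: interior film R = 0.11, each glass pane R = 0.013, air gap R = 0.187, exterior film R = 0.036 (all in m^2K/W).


Total thermal resistance (series):
  R_total = R_in + R_glass + R_air + R_glass + R_out
  R_total = 0.11 + 0.013 + 0.187 + 0.013 + 0.036 = 0.359 m^2K/W
U-value = 1 / R_total = 1 / 0.359 = 2.786 W/m^2K

2.786 W/m^2K


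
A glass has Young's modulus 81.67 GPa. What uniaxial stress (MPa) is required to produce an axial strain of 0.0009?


Rearrange E = sigma / epsilon:
  sigma = E * epsilon
  E (MPa) = 81.67 * 1000 = 81670
  sigma = 81670 * 0.0009 = 73.5 MPa

73.5 MPa


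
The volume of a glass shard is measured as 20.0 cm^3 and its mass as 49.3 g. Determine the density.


Use the definition of density:
  rho = mass / volume
  rho = 49.3 / 20.0 = 2.465 g/cm^3

2.465 g/cm^3


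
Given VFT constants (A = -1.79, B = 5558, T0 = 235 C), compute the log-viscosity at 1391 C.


VFT equation: log(eta) = A + B / (T - T0)
  T - T0 = 1391 - 235 = 1156
  B / (T - T0) = 5558 / 1156 = 4.808
  log(eta) = -1.79 + 4.808 = 3.018

3.018


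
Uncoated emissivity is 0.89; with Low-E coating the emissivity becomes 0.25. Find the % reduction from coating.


Percentage reduction = (1 - coated/uncoated) * 100
  Ratio = 0.25 / 0.89 = 0.2809
  Reduction = (1 - 0.2809) * 100 = 71.9%

71.9%


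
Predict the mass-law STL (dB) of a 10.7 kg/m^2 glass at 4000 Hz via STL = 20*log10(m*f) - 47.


Mass law: STL = 20 * log10(m * f) - 47
  m * f = 10.7 * 4000 = 42800
  log10(42800) = 4.63144
  STL = 20 * 4.63144 - 47 = 92.6288 - 47 = 45.6 dB

45.6 dB


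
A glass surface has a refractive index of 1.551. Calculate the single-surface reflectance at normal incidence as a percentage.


Fresnel reflectance at normal incidence:
  R = ((n - 1)/(n + 1))^2
  (n - 1)/(n + 1) = (1.551 - 1)/(1.551 + 1) = 0.215994
  R = 0.215994^2 = 0.0466534
  R(%) = 0.0466534 * 100 = 4.665%

4.665%


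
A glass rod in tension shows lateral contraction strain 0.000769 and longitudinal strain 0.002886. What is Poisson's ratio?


Poisson's ratio: nu = lateral strain / axial strain
  nu = 0.000769 / 0.002886 = 0.2665

0.2665


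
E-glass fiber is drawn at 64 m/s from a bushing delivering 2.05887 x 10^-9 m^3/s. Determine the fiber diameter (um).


Cross-sectional area from continuity:
  A = Q / v = 2.05887 x 10^-9 / 64 = 3.216984 x 10^-11 m^2
Diameter from circular cross-section:
  d = sqrt(4A / pi) * 10^6 (m -> um)
  d = sqrt(4 * 3.216984 x 10^-11 / pi) * 10^6 = 6.4 um

6.4 um


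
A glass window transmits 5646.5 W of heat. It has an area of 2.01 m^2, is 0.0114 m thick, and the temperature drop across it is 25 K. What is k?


Fourier's law rearranged: k = Q * t / (A * dT)
  Numerator = 5646.5 * 0.0114 = 64.3701
  Denominator = 2.01 * 25 = 50.25
  k = 64.3701 / 50.25 = 1.281 W/mK

1.281 W/mK


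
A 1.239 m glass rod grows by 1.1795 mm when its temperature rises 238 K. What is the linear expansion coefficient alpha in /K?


Rearrange dL = alpha * L0 * dT for alpha:
  alpha = dL / (L0 * dT)
  alpha = (1.1795 / 1000) / (1.239 * 238) = 0.000004 /K = 4 x 10^-6 /K

4 x 10^-6 /K


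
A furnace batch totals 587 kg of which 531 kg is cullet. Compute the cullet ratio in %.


Cullet ratio = (cullet mass / total batch mass) * 100
  Ratio = 531 / 587 * 100 = 90.46%

90.46%


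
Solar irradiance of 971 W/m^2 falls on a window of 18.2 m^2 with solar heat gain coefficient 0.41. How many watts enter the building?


Solar heat gain: Q = Area * SHGC * Irradiance
  Q = 18.2 * 0.41 * 971 = 7245.6 W

7245.6 W


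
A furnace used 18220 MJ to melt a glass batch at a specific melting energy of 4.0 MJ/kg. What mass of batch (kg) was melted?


Rearrange E = m * s for m:
  m = E / s
  m = 18220 / 4.0 = 4555.0 kg

4555.0 kg


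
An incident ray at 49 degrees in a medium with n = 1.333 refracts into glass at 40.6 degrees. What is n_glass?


Apply Snell's law: n1 * sin(theta1) = n2 * sin(theta2)
  n2 = n1 * sin(theta1) / sin(theta2)
  sin(49) = 0.75471
  sin(40.6) = 0.650774
  n2 = 1.333 * 0.75471 / 0.650774 = 1.5459

1.5459


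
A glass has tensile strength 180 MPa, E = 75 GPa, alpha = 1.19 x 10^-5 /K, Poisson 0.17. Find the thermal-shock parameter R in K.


Thermal shock resistance: R = sigma * (1 - nu) / (E * alpha)
  Numerator = 180 * (1 - 0.17) = 149.4
  Denominator = 75 * 1000 * (1.19 x 10^-5) = 0.8925
  R = 149.4 / 0.8925 = 167.4 K

167.4 K


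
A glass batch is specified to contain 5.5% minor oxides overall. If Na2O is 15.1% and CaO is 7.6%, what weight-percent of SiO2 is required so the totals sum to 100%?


Known pieces sum to 100%:
  SiO2 = 100 - (others + Na2O + CaO)
  SiO2 = 100 - (5.5 + 15.1 + 7.6) = 71.8%

71.8%


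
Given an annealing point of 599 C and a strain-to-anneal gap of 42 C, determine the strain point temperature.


Strain point = annealing point - difference:
  T_strain = 599 - 42 = 557 C

557 C


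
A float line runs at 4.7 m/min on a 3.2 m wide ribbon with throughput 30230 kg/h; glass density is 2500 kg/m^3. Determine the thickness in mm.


Ribbon cross-section from mass balance:
  Volume rate = throughput / density = 30230 / 2500 = 12.092 m^3/h
  thickness = volume rate / (speed * 60 * width), i.e.
  thickness = throughput / (60 * speed * width * density) * 1000
  thickness = 30230 / (60 * 4.7 * 3.2 * 2500) * 1000 = 13.4 mm

13.4 mm


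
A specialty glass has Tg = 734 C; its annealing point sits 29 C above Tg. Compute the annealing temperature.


The annealing temperature is Tg plus the offset:
  T_anneal = 734 + 29 = 763 C

763 C


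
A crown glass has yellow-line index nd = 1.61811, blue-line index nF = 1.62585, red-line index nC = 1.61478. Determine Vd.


Abbe number formula: Vd = (nd - 1) / (nF - nC)
  nd - 1 = 1.61811 - 1 = 0.61811
  nF - nC = 1.62585 - 1.61478 = 0.01107
  Vd = 0.61811 / 0.01107 = 55.84

55.84


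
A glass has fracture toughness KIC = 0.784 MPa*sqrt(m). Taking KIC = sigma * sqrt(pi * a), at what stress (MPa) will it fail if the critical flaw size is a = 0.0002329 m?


Rearrange KIC = sigma * sqrt(pi * a):
  sigma = KIC / sqrt(pi * a)
  sqrt(pi * 0.0002329) = 0.02705
  sigma = 0.784 / 0.02705 = 28.98 MPa

28.98 MPa


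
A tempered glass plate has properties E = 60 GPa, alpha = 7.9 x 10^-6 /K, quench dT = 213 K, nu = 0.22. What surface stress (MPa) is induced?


Tempering stress: sigma = E * alpha * dT / (1 - nu)
  E (MPa) = 60 * 1000 = 60000
  Numerator = 60000 * (7.9 x 10^-6) * 213 = 100.962
  Denominator = 1 - 0.22 = 0.78
  sigma = 100.962 / 0.78 = 129.4 MPa

129.4 MPa


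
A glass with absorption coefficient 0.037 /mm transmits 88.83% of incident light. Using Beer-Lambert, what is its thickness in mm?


Rearrange T = exp(-alpha * thickness):
  thickness = -ln(T) / alpha
  T = 88.83/100 = 0.8883
  ln(T) = -0.11845
  -ln(T) = 0.11845
  thickness = 0.11845 / 0.037 = 3.2 mm

3.2 mm


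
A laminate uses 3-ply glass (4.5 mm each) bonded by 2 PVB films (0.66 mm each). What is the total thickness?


Total thickness = glass contribution + PVB contribution
  Glass: 3 * 4.5 = 13.5 mm
  PVB: 2 * 0.66 = 1.32 mm
  Total = 13.5 + 1.32 = 14.82 mm

14.82 mm


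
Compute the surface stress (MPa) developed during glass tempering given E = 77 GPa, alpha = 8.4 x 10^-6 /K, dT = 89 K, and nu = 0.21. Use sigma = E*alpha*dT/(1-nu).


Tempering stress: sigma = E * alpha * dT / (1 - nu)
  E (MPa) = 77 * 1000 = 77000
  Numerator = 77000 * (8.4 x 10^-6) * 89 = 57.5652
  Denominator = 1 - 0.21 = 0.79
  sigma = 57.5652 / 0.79 = 72.9 MPa

72.9 MPa


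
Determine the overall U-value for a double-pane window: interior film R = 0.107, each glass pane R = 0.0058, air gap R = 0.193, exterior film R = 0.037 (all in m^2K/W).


Total thermal resistance (series):
  R_total = R_in + R_glass + R_air + R_glass + R_out
  R_total = 0.107 + 0.0058 + 0.193 + 0.0058 + 0.037 = 0.3486 m^2K/W
U-value = 1 / R_total = 1 / 0.3486 = 2.869 W/m^2K

2.869 W/m^2K


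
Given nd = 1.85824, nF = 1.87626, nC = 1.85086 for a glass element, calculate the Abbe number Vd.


Abbe number formula: Vd = (nd - 1) / (nF - nC)
  nd - 1 = 1.85824 - 1 = 0.85824
  nF - nC = 1.87626 - 1.85086 = 0.0254
  Vd = 0.85824 / 0.0254 = 33.79

33.79


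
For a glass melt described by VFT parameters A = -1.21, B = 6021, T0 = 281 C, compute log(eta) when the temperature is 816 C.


VFT equation: log(eta) = A + B / (T - T0)
  T - T0 = 816 - 281 = 535
  B / (T - T0) = 6021 / 535 = 11.254
  log(eta) = -1.21 + 11.254 = 10.044

10.044


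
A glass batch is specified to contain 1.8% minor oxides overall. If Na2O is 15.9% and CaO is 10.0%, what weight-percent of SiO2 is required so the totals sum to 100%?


Known pieces sum to 100%:
  SiO2 = 100 - (others + Na2O + CaO)
  SiO2 = 100 - (1.8 + 15.9 + 10.0) = 72.3%

72.3%


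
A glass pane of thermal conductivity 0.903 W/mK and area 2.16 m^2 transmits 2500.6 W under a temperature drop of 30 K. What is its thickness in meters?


Fourier's law: t = k * A * dT / Q
  t = 0.903 * 2.16 * 30 / 2500.6
  t = 58.5144 / 2500.6 = 0.0234 m

0.0234 m


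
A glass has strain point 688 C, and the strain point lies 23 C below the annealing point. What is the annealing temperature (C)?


T_anneal = T_strain + gap:
  T_anneal = 688 + 23 = 711 C

711 C


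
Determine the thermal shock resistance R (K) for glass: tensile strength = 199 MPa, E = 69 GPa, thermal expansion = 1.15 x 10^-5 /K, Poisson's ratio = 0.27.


Thermal shock resistance: R = sigma * (1 - nu) / (E * alpha)
  Numerator = 199 * (1 - 0.27) = 145.27
  Denominator = 69 * 1000 * (1.15 x 10^-5) = 0.7935
  R = 145.27 / 0.7935 = 183.1 K

183.1 K


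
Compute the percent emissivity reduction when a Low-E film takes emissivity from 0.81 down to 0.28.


Percentage reduction = (1 - coated/uncoated) * 100
  Ratio = 0.28 / 0.81 = 0.3457
  Reduction = (1 - 0.3457) * 100 = 65.4%

65.4%


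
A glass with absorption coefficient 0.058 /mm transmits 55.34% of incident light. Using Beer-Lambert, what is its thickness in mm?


Rearrange T = exp(-alpha * thickness):
  thickness = -ln(T) / alpha
  T = 55.34/100 = 0.5534
  ln(T) = -0.59167
  -ln(T) = 0.59167
  thickness = 0.59167 / 0.058 = 10.2 mm

10.2 mm


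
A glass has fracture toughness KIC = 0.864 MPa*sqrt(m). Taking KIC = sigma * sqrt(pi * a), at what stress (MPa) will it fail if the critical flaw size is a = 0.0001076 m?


Rearrange KIC = sigma * sqrt(pi * a):
  sigma = KIC / sqrt(pi * a)
  sqrt(pi * 0.0001076) = 0.018386
  sigma = 0.864 / 0.018386 = 46.99 MPa

46.99 MPa


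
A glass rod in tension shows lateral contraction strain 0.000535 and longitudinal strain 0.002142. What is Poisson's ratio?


Poisson's ratio: nu = lateral strain / axial strain
  nu = 0.000535 / 0.002142 = 0.2498

0.2498


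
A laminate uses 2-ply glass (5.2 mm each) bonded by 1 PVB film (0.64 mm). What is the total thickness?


Total thickness = glass contribution + PVB contribution
  Glass: 2 * 5.2 = 10.4 mm
  PVB: 1 * 0.64 = 0.64 mm
  Total = 10.4 + 0.64 = 11.04 mm

11.04 mm


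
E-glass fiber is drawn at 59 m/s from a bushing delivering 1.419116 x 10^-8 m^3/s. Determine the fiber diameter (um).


Cross-sectional area from continuity:
  A = Q / v = 1.419116 x 10^-8 / 59 = 2.405281 x 10^-10 m^2
Diameter from circular cross-section:
  d = sqrt(4A / pi) * 10^6 (m -> um)
  d = sqrt(4 * 2.405281 x 10^-10 / pi) * 10^6 = 17.5 um

17.5 um


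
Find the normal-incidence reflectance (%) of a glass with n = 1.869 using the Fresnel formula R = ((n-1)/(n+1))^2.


Fresnel reflectance at normal incidence:
  R = ((n - 1)/(n + 1))^2
  (n - 1)/(n + 1) = (1.869 - 1)/(1.869 + 1) = 0.302893
  R = 0.302893^2 = 0.0917442
  R(%) = 0.0917442 * 100 = 9.174%

9.174%


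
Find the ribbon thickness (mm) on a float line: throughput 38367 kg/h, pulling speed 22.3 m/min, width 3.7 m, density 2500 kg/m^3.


Ribbon cross-section from mass balance:
  Volume rate = throughput / density = 38367 / 2500 = 15.3468 m^3/h
  thickness = volume rate / (speed * 60 * width), i.e.
  thickness = throughput / (60 * speed * width * density) * 1000
  thickness = 38367 / (60 * 22.3 * 3.7 * 2500) * 1000 = 3.1 mm

3.1 mm


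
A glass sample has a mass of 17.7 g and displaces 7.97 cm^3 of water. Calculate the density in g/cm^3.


Use the definition of density:
  rho = mass / volume
  rho = 17.7 / 7.97 = 2.221 g/cm^3

2.221 g/cm^3


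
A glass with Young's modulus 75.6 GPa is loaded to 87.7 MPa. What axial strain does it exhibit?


Rearrange E = sigma / epsilon:
  epsilon = sigma / E
  E (MPa) = 75.6 * 1000 = 75600
  epsilon = 87.7 / 75600 = 0.00116

0.00116


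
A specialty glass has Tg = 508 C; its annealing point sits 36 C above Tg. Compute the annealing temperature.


The annealing temperature is Tg plus the offset:
  T_anneal = 508 + 36 = 544 C

544 C


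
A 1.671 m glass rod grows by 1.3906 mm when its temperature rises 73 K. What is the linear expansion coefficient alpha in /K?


Rearrange dL = alpha * L0 * dT for alpha:
  alpha = dL / (L0 * dT)
  alpha = (1.3906 / 1000) / (1.671 * 73) = 0.0000114 /K = 1.14 x 10^-5 /K

1.14 x 10^-5 /K


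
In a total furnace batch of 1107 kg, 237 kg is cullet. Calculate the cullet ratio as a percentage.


Cullet ratio = (cullet mass / total batch mass) * 100
  Ratio = 237 / 1107 * 100 = 21.41%

21.41%


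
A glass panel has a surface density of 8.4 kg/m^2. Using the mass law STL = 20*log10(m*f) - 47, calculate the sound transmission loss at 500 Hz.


Mass law: STL = 20 * log10(m * f) - 47
  m * f = 8.4 * 500 = 4200
  log10(4200) = 3.62325
  STL = 20 * 3.62325 - 47 = 72.465 - 47 = 25.5 dB

25.5 dB


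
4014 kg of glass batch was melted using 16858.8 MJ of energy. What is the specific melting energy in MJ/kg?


Rearrange E = m * s for s:
  s = E / m
  s = 16858.8 / 4014 = 4.2 MJ/kg

4.2 MJ/kg


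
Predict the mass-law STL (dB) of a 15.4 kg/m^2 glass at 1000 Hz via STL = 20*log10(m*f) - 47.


Mass law: STL = 20 * log10(m * f) - 47
  m * f = 15.4 * 1000 = 15400
  log10(15400) = 4.18752
  STL = 20 * 4.18752 - 47 = 83.7504 - 47 = 36.8 dB

36.8 dB


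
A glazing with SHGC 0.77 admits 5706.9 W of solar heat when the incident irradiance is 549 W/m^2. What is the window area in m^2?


Rearrange Q = Area * SHGC * Irradiance:
  Area = Q / (SHGC * Irradiance)
  Area = 5706.9 / (0.77 * 549) = 13.5 m^2

13.5 m^2


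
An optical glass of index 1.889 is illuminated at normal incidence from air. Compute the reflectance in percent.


Fresnel reflectance at normal incidence:
  R = ((n - 1)/(n + 1))^2
  (n - 1)/(n + 1) = (1.889 - 1)/(1.889 + 1) = 0.307719
  R = 0.307719^2 = 0.094691
  R(%) = 0.094691 * 100 = 9.469%

9.469%


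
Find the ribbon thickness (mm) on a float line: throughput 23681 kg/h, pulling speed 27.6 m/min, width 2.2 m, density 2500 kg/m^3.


Ribbon cross-section from mass balance:
  Volume rate = throughput / density = 23681 / 2500 = 9.4724 m^3/h
  thickness = volume rate / (speed * 60 * width), i.e.
  thickness = throughput / (60 * speed * width * density) * 1000
  thickness = 23681 / (60 * 27.6 * 2.2 * 2500) * 1000 = 2.6 mm

2.6 mm


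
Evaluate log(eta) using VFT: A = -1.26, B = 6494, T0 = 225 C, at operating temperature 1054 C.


VFT equation: log(eta) = A + B / (T - T0)
  T - T0 = 1054 - 225 = 829
  B / (T - T0) = 6494 / 829 = 7.834
  log(eta) = -1.26 + 7.834 = 6.574

6.574


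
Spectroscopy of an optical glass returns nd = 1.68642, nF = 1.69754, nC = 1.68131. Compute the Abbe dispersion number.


Abbe number formula: Vd = (nd - 1) / (nF - nC)
  nd - 1 = 1.68642 - 1 = 0.68642
  nF - nC = 1.69754 - 1.68131 = 0.01623
  Vd = 0.68642 / 0.01623 = 42.29

42.29


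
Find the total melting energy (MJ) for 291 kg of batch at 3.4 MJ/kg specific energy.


Total energy = mass * specific energy
  E = 291 * 3.4 = 989.4 MJ

989.4 MJ


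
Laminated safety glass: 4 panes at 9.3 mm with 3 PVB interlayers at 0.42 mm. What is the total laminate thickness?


Total thickness = glass contribution + PVB contribution
  Glass: 4 * 9.3 = 37.2 mm
  PVB: 3 * 0.42 = 1.26 mm
  Total = 37.2 + 1.26 = 38.46 mm

38.46 mm


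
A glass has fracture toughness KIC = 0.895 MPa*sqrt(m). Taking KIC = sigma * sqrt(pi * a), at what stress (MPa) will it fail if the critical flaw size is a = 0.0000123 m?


Rearrange KIC = sigma * sqrt(pi * a):
  sigma = KIC / sqrt(pi * a)
  sqrt(pi * 0.0000123) = 0.006216
  sigma = 0.895 / 0.006216 = 143.98 MPa

143.98 MPa


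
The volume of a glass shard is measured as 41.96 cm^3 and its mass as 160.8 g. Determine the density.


Use the definition of density:
  rho = mass / volume
  rho = 160.8 / 41.96 = 3.832 g/cm^3

3.832 g/cm^3


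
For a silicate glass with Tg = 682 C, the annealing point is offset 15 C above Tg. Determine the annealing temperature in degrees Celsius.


The annealing temperature is Tg plus the offset:
  T_anneal = 682 + 15 = 697 C

697 C


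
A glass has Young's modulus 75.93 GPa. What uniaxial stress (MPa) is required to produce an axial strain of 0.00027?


Rearrange E = sigma / epsilon:
  sigma = E * epsilon
  E (MPa) = 75.93 * 1000 = 75930
  sigma = 75930 * 0.00027 = 20.5 MPa

20.5 MPa


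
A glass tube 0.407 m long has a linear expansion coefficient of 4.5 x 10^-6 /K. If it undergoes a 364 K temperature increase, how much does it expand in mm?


Thermal expansion formula: dL = alpha * L0 * dT
  dL = (4.5 x 10^-6) * 0.407 * 364 = 0.00066667 m
Convert to mm: 0.00066667 * 1000 = 0.6667 mm

0.6667 mm


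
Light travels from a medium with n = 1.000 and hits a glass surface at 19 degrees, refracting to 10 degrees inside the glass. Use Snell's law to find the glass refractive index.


Apply Snell's law: n1 * sin(theta1) = n2 * sin(theta2)
  n2 = n1 * sin(theta1) / sin(theta2)
  sin(19) = 0.325568
  sin(10) = 0.173648
  n2 = 1.000 * 0.325568 / 0.173648 = 1.8749

1.8749


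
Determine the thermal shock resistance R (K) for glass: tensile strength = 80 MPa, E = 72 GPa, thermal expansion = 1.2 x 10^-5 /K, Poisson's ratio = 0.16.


Thermal shock resistance: R = sigma * (1 - nu) / (E * alpha)
  Numerator = 80 * (1 - 0.16) = 67.2
  Denominator = 72 * 1000 * (1.2 x 10^-5) = 0.864
  R = 67.2 / 0.864 = 77.8 K

77.8 K


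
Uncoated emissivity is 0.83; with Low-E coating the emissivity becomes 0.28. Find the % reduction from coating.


Percentage reduction = (1 - coated/uncoated) * 100
  Ratio = 0.28 / 0.83 = 0.3373
  Reduction = (1 - 0.3373) * 100 = 66.3%

66.3%


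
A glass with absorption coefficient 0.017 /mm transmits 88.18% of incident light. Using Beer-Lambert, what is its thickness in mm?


Rearrange T = exp(-alpha * thickness):
  thickness = -ln(T) / alpha
  T = 88.18/100 = 0.8818
  ln(T) = -0.12579
  -ln(T) = 0.12579
  thickness = 0.12579 / 0.017 = 7.4 mm

7.4 mm


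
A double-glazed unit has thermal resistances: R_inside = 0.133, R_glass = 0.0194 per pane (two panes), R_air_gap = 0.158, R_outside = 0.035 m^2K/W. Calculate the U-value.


Total thermal resistance (series):
  R_total = R_in + R_glass + R_air + R_glass + R_out
  R_total = 0.133 + 0.0194 + 0.158 + 0.0194 + 0.035 = 0.3648 m^2K/W
U-value = 1 / R_total = 1 / 0.3648 = 2.741 W/m^2K

2.741 W/m^2K


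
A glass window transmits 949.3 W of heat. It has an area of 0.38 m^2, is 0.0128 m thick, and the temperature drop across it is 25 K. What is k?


Fourier's law rearranged: k = Q * t / (A * dT)
  Numerator = 949.3 * 0.0128 = 12.15104
  Denominator = 0.38 * 25 = 9.5
  k = 12.15104 / 9.5 = 1.279 W/mK

1.279 W/mK


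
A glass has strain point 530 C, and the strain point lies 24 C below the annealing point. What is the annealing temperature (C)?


T_anneal = T_strain + gap:
  T_anneal = 530 + 24 = 554 C

554 C


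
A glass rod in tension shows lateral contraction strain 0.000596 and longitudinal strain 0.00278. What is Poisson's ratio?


Poisson's ratio: nu = lateral strain / axial strain
  nu = 0.000596 / 0.00278 = 0.2144

0.2144


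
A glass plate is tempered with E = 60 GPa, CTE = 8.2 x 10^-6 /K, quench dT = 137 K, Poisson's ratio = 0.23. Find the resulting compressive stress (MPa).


Tempering stress: sigma = E * alpha * dT / (1 - nu)
  E (MPa) = 60 * 1000 = 60000
  Numerator = 60000 * (8.2 x 10^-6) * 137 = 67.404
  Denominator = 1 - 0.23 = 0.77
  sigma = 67.404 / 0.77 = 87.5 MPa

87.5 MPa


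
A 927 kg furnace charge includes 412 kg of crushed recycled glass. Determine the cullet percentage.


Cullet ratio = (cullet mass / total batch mass) * 100
  Ratio = 412 / 927 * 100 = 44.44%

44.44%


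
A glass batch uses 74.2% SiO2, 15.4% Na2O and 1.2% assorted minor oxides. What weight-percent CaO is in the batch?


Pieces sum to 100%:
  CaO = 100 - (SiO2 + Na2O + others)
  CaO = 100 - (74.2 + 15.4 + 1.2) = 9.2%

9.2%


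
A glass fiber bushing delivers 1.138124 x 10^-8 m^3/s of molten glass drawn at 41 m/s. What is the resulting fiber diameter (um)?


Cross-sectional area from continuity:
  A = Q / v = 1.138124 x 10^-8 / 41 = 2.775912 x 10^-10 m^2
Diameter from circular cross-section:
  d = sqrt(4A / pi) * 10^6 (m -> um)
  d = sqrt(4 * 2.775912 x 10^-10 / pi) * 10^6 = 18.8 um

18.8 um


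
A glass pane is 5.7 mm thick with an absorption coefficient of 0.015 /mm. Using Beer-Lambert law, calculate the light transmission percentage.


Beer-Lambert law: T = exp(-alpha * thickness)
  exponent = -0.015 * 5.7 = -0.0855
  T = exp(-0.0855) = 0.9181
  Percentage = 0.9181 * 100 = 91.81%

91.81%


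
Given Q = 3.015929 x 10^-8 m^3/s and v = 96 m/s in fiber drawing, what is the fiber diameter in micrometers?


Cross-sectional area from continuity:
  A = Q / v = 3.015929 x 10^-8 / 96 = 3.141593 x 10^-10 m^2
Diameter from circular cross-section:
  d = sqrt(4A / pi) * 10^6 (m -> um)
  d = sqrt(4 * 3.141593 x 10^-10 / pi) * 10^6 = 20.0 um

20.0 um


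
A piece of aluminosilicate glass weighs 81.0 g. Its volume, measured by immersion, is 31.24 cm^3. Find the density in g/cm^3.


Use the definition of density:
  rho = mass / volume
  rho = 81.0 / 31.24 = 2.593 g/cm^3

2.593 g/cm^3


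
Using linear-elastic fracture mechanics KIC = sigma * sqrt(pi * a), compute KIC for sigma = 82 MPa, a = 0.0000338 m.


Fracture toughness: KIC = sigma * sqrt(pi * a)
  pi * a = pi * 0.0000338 = 0.000106186
  sqrt(pi * a) = 0.010305
  KIC = 82 * 0.010305 = 0.845 MPa*sqrt(m)

0.845 MPa*sqrt(m)


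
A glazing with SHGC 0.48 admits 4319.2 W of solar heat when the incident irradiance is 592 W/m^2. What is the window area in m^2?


Rearrange Q = Area * SHGC * Irradiance:
  Area = Q / (SHGC * Irradiance)
  Area = 4319.2 / (0.48 * 592) = 15.2 m^2

15.2 m^2


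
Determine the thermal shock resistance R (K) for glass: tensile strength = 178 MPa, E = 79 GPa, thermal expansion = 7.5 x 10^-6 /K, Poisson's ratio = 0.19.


Thermal shock resistance: R = sigma * (1 - nu) / (E * alpha)
  Numerator = 178 * (1 - 0.19) = 144.18
  Denominator = 79 * 1000 * (7.5 x 10^-6) = 0.5925
  R = 144.18 / 0.5925 = 243.3 K

243.3 K


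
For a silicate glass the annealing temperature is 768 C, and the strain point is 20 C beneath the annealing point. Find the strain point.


Strain point = annealing point - difference:
  T_strain = 768 - 20 = 748 C

748 C


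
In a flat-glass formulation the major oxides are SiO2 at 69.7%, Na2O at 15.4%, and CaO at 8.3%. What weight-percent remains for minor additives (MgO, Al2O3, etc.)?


Sum the three major oxides:
  SiO2 + Na2O + CaO = 69.7 + 15.4 + 8.3 = 93.4%
Subtract from 100%:
  Others = 100 - 93.4 = 6.6%

6.6%


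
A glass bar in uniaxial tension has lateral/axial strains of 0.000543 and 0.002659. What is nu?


Poisson's ratio: nu = lateral strain / axial strain
  nu = 0.000543 / 0.002659 = 0.2042

0.2042


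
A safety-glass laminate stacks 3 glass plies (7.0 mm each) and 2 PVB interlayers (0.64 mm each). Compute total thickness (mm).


Total thickness = glass contribution + PVB contribution
  Glass: 3 * 7.0 = 21.0 mm
  PVB: 2 * 0.64 = 1.28 mm
  Total = 21.0 + 1.28 = 22.28 mm

22.28 mm


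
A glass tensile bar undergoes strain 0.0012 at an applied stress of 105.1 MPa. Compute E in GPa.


Young's modulus: E = stress / strain
  E = 105.1 MPa / 0.0012 = 87583.33 MPa
Convert to GPa: 87583.33 / 1000 = 87.58 GPa

87.58 GPa


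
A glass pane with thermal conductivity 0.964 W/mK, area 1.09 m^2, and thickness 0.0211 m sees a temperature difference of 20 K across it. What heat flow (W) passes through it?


Fourier's law: Q = k * A * dT / t
  Q = 0.964 * 1.09 * 20 / 0.0211
  Q = 21.0152 / 0.0211 = 996 W

996 W


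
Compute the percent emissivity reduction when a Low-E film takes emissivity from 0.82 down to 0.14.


Percentage reduction = (1 - coated/uncoated) * 100
  Ratio = 0.14 / 0.82 = 0.1707
  Reduction = (1 - 0.1707) * 100 = 82.9%

82.9%


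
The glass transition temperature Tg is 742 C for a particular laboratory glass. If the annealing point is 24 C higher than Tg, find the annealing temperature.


The annealing temperature is Tg plus the offset:
  T_anneal = 742 + 24 = 766 C

766 C


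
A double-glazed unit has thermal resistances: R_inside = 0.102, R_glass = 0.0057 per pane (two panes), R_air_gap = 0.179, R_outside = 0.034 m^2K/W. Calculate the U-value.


Total thermal resistance (series):
  R_total = R_in + R_glass + R_air + R_glass + R_out
  R_total = 0.102 + 0.0057 + 0.179 + 0.0057 + 0.034 = 0.3264 m^2K/W
U-value = 1 / R_total = 1 / 0.3264 = 3.064 W/m^2K

3.064 W/m^2K


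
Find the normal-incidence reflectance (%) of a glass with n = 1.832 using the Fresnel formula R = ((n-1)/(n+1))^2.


Fresnel reflectance at normal incidence:
  R = ((n - 1)/(n + 1))^2
  (n - 1)/(n + 1) = (1.832 - 1)/(1.832 + 1) = 0.293785
  R = 0.293785^2 = 0.0863096
  R(%) = 0.0863096 * 100 = 8.631%

8.631%


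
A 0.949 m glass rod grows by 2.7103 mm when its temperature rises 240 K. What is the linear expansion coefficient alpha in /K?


Rearrange dL = alpha * L0 * dT for alpha:
  alpha = dL / (L0 * dT)
  alpha = (2.7103 / 1000) / (0.949 * 240) = 0.0000119 /K = 1.19 x 10^-5 /K

1.19 x 10^-5 /K


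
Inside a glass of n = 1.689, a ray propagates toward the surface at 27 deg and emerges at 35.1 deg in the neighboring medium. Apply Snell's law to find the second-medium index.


Apply Snell's law: n1 * sin(theta1) = n2 * sin(theta2)
  n2 = n1 * sin(theta1) / sin(theta2)
  sin(27) = 0.45399
  sin(35.1) = 0.575005
  n2 = 1.689 * 0.45399 / 0.575005 = 1.3335

1.3335


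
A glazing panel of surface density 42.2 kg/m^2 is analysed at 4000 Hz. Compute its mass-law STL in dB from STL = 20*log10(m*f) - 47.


Mass law: STL = 20 * log10(m * f) - 47
  m * f = 42.2 * 4000 = 168800
  log10(168800) = 5.22737
  STL = 20 * 5.22737 - 47 = 104.5474 - 47 = 57.5 dB

57.5 dB


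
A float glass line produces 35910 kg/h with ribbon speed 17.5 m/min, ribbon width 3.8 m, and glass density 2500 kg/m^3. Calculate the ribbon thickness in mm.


Ribbon cross-section from mass balance:
  Volume rate = throughput / density = 35910 / 2500 = 14.364 m^3/h
  thickness = volume rate / (speed * 60 * width), i.e.
  thickness = throughput / (60 * speed * width * density) * 1000
  thickness = 35910 / (60 * 17.5 * 3.8 * 2500) * 1000 = 3.6 mm

3.6 mm


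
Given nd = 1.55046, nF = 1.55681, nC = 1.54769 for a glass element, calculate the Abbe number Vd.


Abbe number formula: Vd = (nd - 1) / (nF - nC)
  nd - 1 = 1.55046 - 1 = 0.55046
  nF - nC = 1.55681 - 1.54769 = 0.00912
  Vd = 0.55046 / 0.00912 = 60.36

60.36


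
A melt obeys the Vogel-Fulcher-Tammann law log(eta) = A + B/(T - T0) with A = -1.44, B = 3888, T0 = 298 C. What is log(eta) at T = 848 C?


VFT equation: log(eta) = A + B / (T - T0)
  T - T0 = 848 - 298 = 550
  B / (T - T0) = 3888 / 550 = 7.069
  log(eta) = -1.44 + 7.069 = 5.629

5.629


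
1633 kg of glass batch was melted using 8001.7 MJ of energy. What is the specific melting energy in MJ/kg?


Rearrange E = m * s for s:
  s = E / m
  s = 8001.7 / 1633 = 4.9 MJ/kg

4.9 MJ/kg


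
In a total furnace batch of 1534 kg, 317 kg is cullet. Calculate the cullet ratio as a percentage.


Cullet ratio = (cullet mass / total batch mass) * 100
  Ratio = 317 / 1534 * 100 = 20.66%

20.66%


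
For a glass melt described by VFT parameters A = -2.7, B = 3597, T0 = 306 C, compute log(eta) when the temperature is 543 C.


VFT equation: log(eta) = A + B / (T - T0)
  T - T0 = 543 - 306 = 237
  B / (T - T0) = 3597 / 237 = 15.177
  log(eta) = -2.7 + 15.177 = 12.477

12.477


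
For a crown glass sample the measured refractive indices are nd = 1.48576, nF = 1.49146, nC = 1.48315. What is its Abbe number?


Abbe number formula: Vd = (nd - 1) / (nF - nC)
  nd - 1 = 1.48576 - 1 = 0.48576
  nF - nC = 1.49146 - 1.48315 = 0.00831
  Vd = 0.48576 / 0.00831 = 58.45

58.45


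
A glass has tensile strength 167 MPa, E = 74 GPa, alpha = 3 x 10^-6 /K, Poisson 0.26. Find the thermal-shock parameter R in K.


Thermal shock resistance: R = sigma * (1 - nu) / (E * alpha)
  Numerator = 167 * (1 - 0.26) = 123.58
  Denominator = 74 * 1000 * (3 x 10^-6) = 0.222
  R = 123.58 / 0.222 = 556.7 K

556.7 K


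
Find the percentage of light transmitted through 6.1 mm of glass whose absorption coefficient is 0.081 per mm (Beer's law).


Beer-Lambert law: T = exp(-alpha * thickness)
  exponent = -0.081 * 6.1 = -0.4941
  T = exp(-0.4941) = 0.6101
  Percentage = 0.6101 * 100 = 61.01%

61.01%


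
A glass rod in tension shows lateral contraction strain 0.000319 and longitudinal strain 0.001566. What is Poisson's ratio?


Poisson's ratio: nu = lateral strain / axial strain
  nu = 0.000319 / 0.001566 = 0.2037

0.2037


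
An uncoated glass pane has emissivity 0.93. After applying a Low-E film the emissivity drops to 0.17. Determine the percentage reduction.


Percentage reduction = (1 - coated/uncoated) * 100
  Ratio = 0.17 / 0.93 = 0.1828
  Reduction = (1 - 0.1828) * 100 = 81.7%

81.7%


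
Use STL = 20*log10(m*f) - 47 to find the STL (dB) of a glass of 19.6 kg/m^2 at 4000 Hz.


Mass law: STL = 20 * log10(m * f) - 47
  m * f = 19.6 * 4000 = 78400
  log10(78400) = 4.89432
  STL = 20 * 4.89432 - 47 = 97.8864 - 47 = 50.9 dB

50.9 dB


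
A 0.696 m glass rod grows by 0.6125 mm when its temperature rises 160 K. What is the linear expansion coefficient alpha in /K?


Rearrange dL = alpha * L0 * dT for alpha:
  alpha = dL / (L0 * dT)
  alpha = (0.6125 / 1000) / (0.696 * 160) = 0.0000055 /K = 5.5 x 10^-6 /K

5.5 x 10^-6 /K


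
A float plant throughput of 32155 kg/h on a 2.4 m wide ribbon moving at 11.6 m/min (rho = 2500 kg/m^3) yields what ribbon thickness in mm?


Ribbon cross-section from mass balance:
  Volume rate = throughput / density = 32155 / 2500 = 12.862 m^3/h
  thickness = volume rate / (speed * 60 * width), i.e.
  thickness = throughput / (60 * speed * width * density) * 1000
  thickness = 32155 / (60 * 11.6 * 2.4 * 2500) * 1000 = 7.7 mm

7.7 mm


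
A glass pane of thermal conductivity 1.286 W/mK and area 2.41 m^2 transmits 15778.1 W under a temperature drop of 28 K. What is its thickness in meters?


Fourier's law: t = k * A * dT / Q
  t = 1.286 * 2.41 * 28 / 15778.1
  t = 86.77928 / 15778.1 = 0.0055 m

0.0055 m


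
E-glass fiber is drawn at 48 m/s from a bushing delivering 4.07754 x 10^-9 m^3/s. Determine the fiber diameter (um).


Cross-sectional area from continuity:
  A = Q / v = 4.07754 x 10^-9 / 48 = 8.494875 x 10^-11 m^2
Diameter from circular cross-section:
  d = sqrt(4A / pi) * 10^6 (m -> um)
  d = sqrt(4 * 8.494875 x 10^-11 / pi) * 10^6 = 10.4 um

10.4 um


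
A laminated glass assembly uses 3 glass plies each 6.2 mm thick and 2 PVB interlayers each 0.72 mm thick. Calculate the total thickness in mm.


Total thickness = glass contribution + PVB contribution
  Glass: 3 * 6.2 = 18.6 mm
  PVB: 2 * 0.72 = 1.44 mm
  Total = 18.6 + 1.44 = 20.04 mm

20.04 mm


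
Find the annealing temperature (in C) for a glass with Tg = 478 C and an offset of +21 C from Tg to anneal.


The annealing temperature is Tg plus the offset:
  T_anneal = 478 + 21 = 499 C

499 C


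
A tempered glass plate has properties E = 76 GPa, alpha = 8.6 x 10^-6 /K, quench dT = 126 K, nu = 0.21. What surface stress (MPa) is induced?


Tempering stress: sigma = E * alpha * dT / (1 - nu)
  E (MPa) = 76 * 1000 = 76000
  Numerator = 76000 * (8.6 x 10^-6) * 126 = 82.3536
  Denominator = 1 - 0.21 = 0.79
  sigma = 82.3536 / 0.79 = 104.2 MPa

104.2 MPa


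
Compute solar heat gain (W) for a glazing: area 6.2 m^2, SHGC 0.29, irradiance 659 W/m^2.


Solar heat gain: Q = Area * SHGC * Irradiance
  Q = 6.2 * 0.29 * 659 = 1184.9 W

1184.9 W
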